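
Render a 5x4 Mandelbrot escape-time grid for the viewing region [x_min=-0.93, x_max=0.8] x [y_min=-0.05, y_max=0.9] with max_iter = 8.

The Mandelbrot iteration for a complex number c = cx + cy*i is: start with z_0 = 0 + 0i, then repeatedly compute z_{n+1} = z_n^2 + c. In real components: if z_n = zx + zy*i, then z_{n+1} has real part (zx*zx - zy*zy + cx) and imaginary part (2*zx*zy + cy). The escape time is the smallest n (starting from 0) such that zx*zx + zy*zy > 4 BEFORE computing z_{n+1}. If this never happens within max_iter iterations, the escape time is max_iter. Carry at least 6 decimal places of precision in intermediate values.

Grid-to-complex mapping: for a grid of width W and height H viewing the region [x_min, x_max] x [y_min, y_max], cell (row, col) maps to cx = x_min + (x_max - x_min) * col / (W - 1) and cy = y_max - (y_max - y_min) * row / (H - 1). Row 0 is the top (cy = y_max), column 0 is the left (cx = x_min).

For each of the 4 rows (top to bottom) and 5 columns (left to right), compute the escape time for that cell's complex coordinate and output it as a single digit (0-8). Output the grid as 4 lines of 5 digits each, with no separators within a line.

(row=0, col=0): c = -0.9300 + 0.9000i → escape time 3
(row=0, col=1): c = -0.4975 + 0.9000i → escape time 4
(row=0, col=2): c = -0.0650 + 0.9000i → escape time 8
(row=0, col=3): c = 0.3675 + 0.9000i → escape time 4
(row=0, col=4): c = 0.8000 + 0.9000i → escape time 2
(row=1, col=0): c = -0.9300 + 0.5833i → escape time 5
(row=1, col=1): c = -0.4975 + 0.5833i → escape time 8
(row=1, col=2): c = -0.0650 + 0.5833i → escape time 8
(row=1, col=3): c = 0.3675 + 0.5833i → escape time 8
(row=1, col=4): c = 0.8000 + 0.5833i → escape time 3
(row=2, col=0): c = -0.9300 + 0.2667i → escape time 8
(row=2, col=1): c = -0.4975 + 0.2667i → escape time 8
(row=2, col=2): c = -0.0650 + 0.2667i → escape time 8
(row=2, col=3): c = 0.3675 + 0.2667i → escape time 8
(row=2, col=4): c = 0.8000 + 0.2667i → escape time 3
(row=3, col=0): c = -0.9300 + -0.0500i → escape time 8
(row=3, col=1): c = -0.4975 + -0.0500i → escape time 8
(row=3, col=2): c = -0.0650 + -0.0500i → escape time 8
(row=3, col=3): c = 0.3675 + -0.0500i → escape time 8
(row=3, col=4): c = 0.8000 + -0.0500i → escape time 3

Answer: 34842
58883
88883
88883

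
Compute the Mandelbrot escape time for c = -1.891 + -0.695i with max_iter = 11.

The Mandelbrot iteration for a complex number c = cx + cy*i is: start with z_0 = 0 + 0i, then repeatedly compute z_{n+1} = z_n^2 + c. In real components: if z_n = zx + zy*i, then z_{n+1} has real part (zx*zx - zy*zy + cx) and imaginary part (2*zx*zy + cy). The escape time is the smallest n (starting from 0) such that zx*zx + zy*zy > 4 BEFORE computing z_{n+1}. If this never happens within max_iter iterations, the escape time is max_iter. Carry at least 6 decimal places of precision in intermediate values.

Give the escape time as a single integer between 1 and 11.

Answer: 1

Derivation:
z_0 = 0 + 0i, c = -1.8910 + -0.6950i
Iter 1: z = -1.8910 + -0.6950i, |z|^2 = 4.0589
Escaped at iteration 1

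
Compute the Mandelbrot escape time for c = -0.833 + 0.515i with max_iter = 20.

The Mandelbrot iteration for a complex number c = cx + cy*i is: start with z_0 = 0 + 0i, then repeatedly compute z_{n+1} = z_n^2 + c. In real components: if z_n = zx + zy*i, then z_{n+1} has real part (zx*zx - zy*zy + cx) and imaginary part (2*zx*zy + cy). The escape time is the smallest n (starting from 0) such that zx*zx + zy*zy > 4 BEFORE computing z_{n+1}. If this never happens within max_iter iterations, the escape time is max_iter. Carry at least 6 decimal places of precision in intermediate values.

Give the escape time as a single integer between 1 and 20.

Answer: 6

Derivation:
z_0 = 0 + 0i, c = -0.8330 + 0.5150i
Iter 1: z = -0.8330 + 0.5150i, |z|^2 = 0.9591
Iter 2: z = -0.4043 + -0.3430i, |z|^2 = 0.2811
Iter 3: z = -0.7872 + 0.7924i, |z|^2 = 1.2475
Iter 4: z = -0.8412 + -0.7324i, |z|^2 = 1.2441
Iter 5: z = -0.6618 + 1.7473i, |z|^2 = 3.4910
Iter 6: z = -3.4481 + -1.7976i, |z|^2 = 15.1206
Escaped at iteration 6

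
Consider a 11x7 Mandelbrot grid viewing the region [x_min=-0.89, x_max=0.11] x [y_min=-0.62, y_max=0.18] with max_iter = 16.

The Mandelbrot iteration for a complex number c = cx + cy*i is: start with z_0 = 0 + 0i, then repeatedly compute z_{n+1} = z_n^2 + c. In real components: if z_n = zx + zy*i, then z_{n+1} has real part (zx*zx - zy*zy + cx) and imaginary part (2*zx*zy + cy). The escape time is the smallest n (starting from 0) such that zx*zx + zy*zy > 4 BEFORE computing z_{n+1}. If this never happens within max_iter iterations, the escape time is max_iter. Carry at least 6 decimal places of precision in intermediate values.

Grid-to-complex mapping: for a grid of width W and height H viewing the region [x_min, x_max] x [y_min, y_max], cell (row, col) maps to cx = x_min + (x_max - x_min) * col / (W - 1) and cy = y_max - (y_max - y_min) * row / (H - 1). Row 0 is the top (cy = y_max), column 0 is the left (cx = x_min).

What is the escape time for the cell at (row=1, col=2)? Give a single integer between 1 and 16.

z_0 = 0 + 0i, c = -0.6900 + 0.0467i
Iter 1: z = -0.6900 + 0.0467i, |z|^2 = 0.4783
Iter 2: z = -0.2161 + -0.0177i, |z|^2 = 0.0470
Iter 3: z = -0.6436 + 0.0543i, |z|^2 = 0.4172
Iter 4: z = -0.2787 + -0.0233i, |z|^2 = 0.0782
Iter 5: z = -0.6129 + 0.0596i, |z|^2 = 0.3792
Iter 6: z = -0.3179 + -0.0264i, |z|^2 = 0.1018
Iter 7: z = -0.5896 + 0.0635i, |z|^2 = 0.3517
Iter 8: z = -0.3464 + -0.0282i, |z|^2 = 0.1208
Iter 9: z = -0.5708 + 0.0662i, |z|^2 = 0.3302
Iter 10: z = -0.3686 + -0.0289i, |z|^2 = 0.1367
Iter 11: z = -0.5550 + 0.0680i, |z|^2 = 0.3126
Iter 12: z = -0.3866 + -0.0288i, |z|^2 = 0.1503
Iter 13: z = -0.5414 + 0.0689i, |z|^2 = 0.2978
Iter 14: z = -0.4017 + -0.0280i, |z|^2 = 0.1621
Iter 15: z = -0.5294 + 0.0691i, |z|^2 = 0.2851

Answer: 16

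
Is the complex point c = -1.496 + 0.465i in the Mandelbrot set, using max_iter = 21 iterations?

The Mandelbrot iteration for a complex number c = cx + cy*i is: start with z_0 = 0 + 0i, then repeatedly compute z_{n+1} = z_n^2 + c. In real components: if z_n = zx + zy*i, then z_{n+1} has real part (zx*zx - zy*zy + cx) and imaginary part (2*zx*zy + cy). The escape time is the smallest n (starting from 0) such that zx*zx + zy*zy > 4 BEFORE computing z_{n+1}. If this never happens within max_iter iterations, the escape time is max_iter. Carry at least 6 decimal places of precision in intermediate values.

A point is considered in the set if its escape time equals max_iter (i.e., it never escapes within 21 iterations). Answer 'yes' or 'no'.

z_0 = 0 + 0i, c = -1.4960 + 0.4650i
Iter 1: z = -1.4960 + 0.4650i, |z|^2 = 2.4542
Iter 2: z = 0.5258 + -0.9263i, |z|^2 = 1.1345
Iter 3: z = -2.0775 + -0.5091i, |z|^2 = 4.5753
Escaped at iteration 3

Answer: no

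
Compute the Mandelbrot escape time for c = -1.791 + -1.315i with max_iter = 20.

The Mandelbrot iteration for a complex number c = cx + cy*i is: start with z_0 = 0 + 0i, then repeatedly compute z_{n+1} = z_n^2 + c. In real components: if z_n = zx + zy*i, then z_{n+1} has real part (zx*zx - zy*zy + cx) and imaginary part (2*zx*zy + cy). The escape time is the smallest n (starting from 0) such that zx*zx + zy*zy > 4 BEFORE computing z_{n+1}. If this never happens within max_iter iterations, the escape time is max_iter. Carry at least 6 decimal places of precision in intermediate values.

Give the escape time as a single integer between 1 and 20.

z_0 = 0 + 0i, c = -1.7910 + -1.3150i
Iter 1: z = -1.7910 + -1.3150i, |z|^2 = 4.9369
Escaped at iteration 1

Answer: 1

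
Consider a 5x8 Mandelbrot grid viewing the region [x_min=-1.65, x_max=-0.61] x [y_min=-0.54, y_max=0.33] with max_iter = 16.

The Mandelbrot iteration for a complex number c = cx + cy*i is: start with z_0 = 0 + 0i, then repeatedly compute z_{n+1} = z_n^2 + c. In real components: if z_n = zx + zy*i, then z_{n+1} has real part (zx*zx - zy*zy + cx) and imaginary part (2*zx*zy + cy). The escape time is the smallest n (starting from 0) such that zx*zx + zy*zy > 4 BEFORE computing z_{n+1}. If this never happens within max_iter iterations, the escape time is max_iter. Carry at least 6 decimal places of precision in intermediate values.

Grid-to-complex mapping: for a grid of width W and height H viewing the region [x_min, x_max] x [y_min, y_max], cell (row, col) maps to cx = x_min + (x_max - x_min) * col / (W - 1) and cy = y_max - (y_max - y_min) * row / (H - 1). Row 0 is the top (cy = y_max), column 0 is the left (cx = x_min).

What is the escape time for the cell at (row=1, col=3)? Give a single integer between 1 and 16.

Answer: 16

Derivation:
z_0 = 0 + 0i, c = -0.8700 + 0.2057i
Iter 1: z = -0.8700 + 0.2057i, |z|^2 = 0.7992
Iter 2: z = -0.1554 + -0.1522i, |z|^2 = 0.0473
Iter 3: z = -0.8690 + 0.2530i, |z|^2 = 0.8192
Iter 4: z = -0.1788 + -0.2341i, |z|^2 = 0.0868
Iter 5: z = -0.8928 + 0.2894i, |z|^2 = 0.8809
Iter 6: z = -0.1567 + -0.3111i, |z|^2 = 0.1213
Iter 7: z = -0.9422 + 0.3032i, |z|^2 = 0.9797
Iter 8: z = -0.0741 + -0.3656i, |z|^2 = 0.1392
Iter 9: z = -0.9982 + 0.2599i, |z|^2 = 1.0640
Iter 10: z = 0.0589 + -0.3132i, |z|^2 = 0.1015
Iter 11: z = -0.9646 + 0.1689i, |z|^2 = 0.9590
Iter 12: z = 0.0320 + -0.1200i, |z|^2 = 0.0154
Iter 13: z = -0.8834 + 0.1980i, |z|^2 = 0.8196
Iter 14: z = -0.1288 + -0.1442i, |z|^2 = 0.0374
Iter 15: z = -0.8742 + 0.2429i, |z|^2 = 0.8232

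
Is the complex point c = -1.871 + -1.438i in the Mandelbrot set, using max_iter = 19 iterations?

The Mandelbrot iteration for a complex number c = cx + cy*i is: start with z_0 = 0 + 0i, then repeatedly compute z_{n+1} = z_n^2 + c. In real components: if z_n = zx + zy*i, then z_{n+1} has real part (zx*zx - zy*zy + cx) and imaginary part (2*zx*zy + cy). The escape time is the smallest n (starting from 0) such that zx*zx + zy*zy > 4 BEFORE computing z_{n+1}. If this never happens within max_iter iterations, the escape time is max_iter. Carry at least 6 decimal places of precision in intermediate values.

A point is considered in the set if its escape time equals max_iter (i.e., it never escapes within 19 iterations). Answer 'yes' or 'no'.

z_0 = 0 + 0i, c = -1.8710 + -1.4380i
Iter 1: z = -1.8710 + -1.4380i, |z|^2 = 5.5685
Escaped at iteration 1

Answer: no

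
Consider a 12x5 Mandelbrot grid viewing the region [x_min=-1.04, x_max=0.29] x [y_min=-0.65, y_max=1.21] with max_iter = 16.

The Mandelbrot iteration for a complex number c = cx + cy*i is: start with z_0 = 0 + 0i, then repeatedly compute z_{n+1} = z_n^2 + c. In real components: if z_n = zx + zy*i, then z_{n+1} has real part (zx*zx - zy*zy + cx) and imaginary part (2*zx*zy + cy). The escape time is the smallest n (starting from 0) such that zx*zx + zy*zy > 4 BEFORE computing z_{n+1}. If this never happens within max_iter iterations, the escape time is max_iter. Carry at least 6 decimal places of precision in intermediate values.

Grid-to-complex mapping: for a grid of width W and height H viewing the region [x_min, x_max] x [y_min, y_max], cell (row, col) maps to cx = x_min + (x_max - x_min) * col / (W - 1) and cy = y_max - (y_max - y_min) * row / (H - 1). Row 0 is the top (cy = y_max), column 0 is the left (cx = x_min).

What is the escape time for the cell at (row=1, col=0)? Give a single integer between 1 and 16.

Answer: 3

Derivation:
z_0 = 0 + 0i, c = -1.0400 + 0.7450i
Iter 1: z = -1.0400 + 0.7450i, |z|^2 = 1.6366
Iter 2: z = -0.5134 + -0.8046i, |z|^2 = 0.9110
Iter 3: z = -1.4238 + 1.5712i, |z|^2 = 4.4958
Escaped at iteration 3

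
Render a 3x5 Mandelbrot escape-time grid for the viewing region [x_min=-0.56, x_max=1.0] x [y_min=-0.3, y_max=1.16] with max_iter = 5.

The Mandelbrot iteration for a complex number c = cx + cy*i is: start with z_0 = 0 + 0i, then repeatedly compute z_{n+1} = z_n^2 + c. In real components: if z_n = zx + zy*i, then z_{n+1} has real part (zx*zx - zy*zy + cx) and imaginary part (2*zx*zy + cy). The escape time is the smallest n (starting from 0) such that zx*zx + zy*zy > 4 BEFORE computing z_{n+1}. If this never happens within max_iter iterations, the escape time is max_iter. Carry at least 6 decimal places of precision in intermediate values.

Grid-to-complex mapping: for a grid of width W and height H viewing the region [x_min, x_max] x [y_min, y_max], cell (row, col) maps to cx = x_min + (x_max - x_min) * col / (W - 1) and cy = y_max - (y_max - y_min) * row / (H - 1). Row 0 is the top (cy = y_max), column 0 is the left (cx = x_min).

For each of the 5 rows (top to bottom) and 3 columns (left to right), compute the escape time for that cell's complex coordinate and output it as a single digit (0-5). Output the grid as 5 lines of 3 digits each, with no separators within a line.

Answer: 332
552
552
552
552

Derivation:
(row=0, col=0): c = -0.5600 + 1.1600i → escape time 3
(row=0, col=1): c = 0.2200 + 1.1600i → escape time 3
(row=0, col=2): c = 1.0000 + 1.1600i → escape time 2
(row=1, col=0): c = -0.5600 + 0.7950i → escape time 5
(row=1, col=1): c = 0.2200 + 0.7950i → escape time 5
(row=1, col=2): c = 1.0000 + 0.7950i → escape time 2
(row=2, col=0): c = -0.5600 + 0.4300i → escape time 5
(row=2, col=1): c = 0.2200 + 0.4300i → escape time 5
(row=2, col=2): c = 1.0000 + 0.4300i → escape time 2
(row=3, col=0): c = -0.5600 + 0.0650i → escape time 5
(row=3, col=1): c = 0.2200 + 0.0650i → escape time 5
(row=3, col=2): c = 1.0000 + 0.0650i → escape time 2
(row=4, col=0): c = -0.5600 + -0.3000i → escape time 5
(row=4, col=1): c = 0.2200 + -0.3000i → escape time 5
(row=4, col=2): c = 1.0000 + -0.3000i → escape time 2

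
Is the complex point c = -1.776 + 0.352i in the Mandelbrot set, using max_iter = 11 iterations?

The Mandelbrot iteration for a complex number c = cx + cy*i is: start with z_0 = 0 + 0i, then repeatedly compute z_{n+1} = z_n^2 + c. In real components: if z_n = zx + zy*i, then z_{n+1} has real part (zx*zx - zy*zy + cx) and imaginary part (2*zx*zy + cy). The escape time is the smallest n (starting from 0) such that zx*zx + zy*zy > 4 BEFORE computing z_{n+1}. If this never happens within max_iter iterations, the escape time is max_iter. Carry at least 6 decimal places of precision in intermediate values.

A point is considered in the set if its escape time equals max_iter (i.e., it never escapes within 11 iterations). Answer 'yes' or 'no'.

Answer: no

Derivation:
z_0 = 0 + 0i, c = -1.7760 + 0.3520i
Iter 1: z = -1.7760 + 0.3520i, |z|^2 = 3.2781
Iter 2: z = 1.2543 + -0.8983i, |z|^2 = 2.3801
Iter 3: z = -1.0098 + -1.9014i, |z|^2 = 4.6351
Escaped at iteration 3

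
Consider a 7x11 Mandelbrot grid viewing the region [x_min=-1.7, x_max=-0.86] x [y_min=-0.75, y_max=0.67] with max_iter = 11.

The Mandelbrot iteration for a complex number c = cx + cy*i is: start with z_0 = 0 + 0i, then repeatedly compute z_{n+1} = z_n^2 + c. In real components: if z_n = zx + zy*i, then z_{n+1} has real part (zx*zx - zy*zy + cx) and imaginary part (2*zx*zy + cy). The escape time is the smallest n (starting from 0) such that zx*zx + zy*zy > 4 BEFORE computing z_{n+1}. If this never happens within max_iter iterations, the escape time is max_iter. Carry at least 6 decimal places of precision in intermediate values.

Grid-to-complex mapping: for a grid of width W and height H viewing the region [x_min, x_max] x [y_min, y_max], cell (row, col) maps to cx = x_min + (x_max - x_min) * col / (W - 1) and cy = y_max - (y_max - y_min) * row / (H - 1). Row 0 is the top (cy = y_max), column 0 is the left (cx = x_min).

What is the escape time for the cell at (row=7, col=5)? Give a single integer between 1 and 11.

Answer: 11

Derivation:
z_0 = 0 + 0i, c = -1.0000 + -0.3240i
Iter 1: z = -1.0000 + -0.3240i, |z|^2 = 1.1050
Iter 2: z = -0.1050 + 0.3240i, |z|^2 = 0.1160
Iter 3: z = -1.0940 + -0.3920i, |z|^2 = 1.3504
Iter 4: z = 0.0431 + 0.5337i, |z|^2 = 0.2867
Iter 5: z = -1.2830 + -0.2780i, |z|^2 = 1.7234
Iter 6: z = 0.5688 + 0.3894i, |z|^2 = 0.4752
Iter 7: z = -0.8282 + 0.1190i, |z|^2 = 0.7000
Iter 8: z = -0.3283 + -0.5211i, |z|^2 = 0.3794
Iter 9: z = -1.1638 + 0.0182i, |z|^2 = 1.3547
Iter 10: z = 0.3541 + -0.3663i, |z|^2 = 0.2596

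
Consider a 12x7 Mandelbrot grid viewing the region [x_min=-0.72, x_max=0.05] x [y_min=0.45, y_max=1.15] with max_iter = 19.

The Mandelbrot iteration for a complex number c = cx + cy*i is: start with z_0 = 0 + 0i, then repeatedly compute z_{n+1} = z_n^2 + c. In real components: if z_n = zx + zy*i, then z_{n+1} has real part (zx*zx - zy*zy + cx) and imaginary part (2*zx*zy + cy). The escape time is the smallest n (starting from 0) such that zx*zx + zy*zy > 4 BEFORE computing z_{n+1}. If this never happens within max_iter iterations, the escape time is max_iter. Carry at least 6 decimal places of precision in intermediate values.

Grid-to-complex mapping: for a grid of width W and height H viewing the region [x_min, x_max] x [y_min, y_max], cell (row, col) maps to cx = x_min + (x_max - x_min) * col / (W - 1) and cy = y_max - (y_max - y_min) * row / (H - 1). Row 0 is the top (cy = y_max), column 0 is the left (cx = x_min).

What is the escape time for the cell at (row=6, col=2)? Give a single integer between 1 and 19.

Answer: 19

Derivation:
z_0 = 0 + 0i, c = -0.5800 + 0.4500i
Iter 1: z = -0.5800 + 0.4500i, |z|^2 = 0.5389
Iter 2: z = -0.4461 + -0.0720i, |z|^2 = 0.2042
Iter 3: z = -0.3862 + 0.5142i, |z|^2 = 0.4136
Iter 4: z = -0.6953 + 0.0528i, |z|^2 = 0.4862
Iter 5: z = -0.0993 + 0.3765i, |z|^2 = 0.1517
Iter 6: z = -0.7119 + 0.3752i, |z|^2 = 0.6476
Iter 7: z = -0.2139 + -0.0842i, |z|^2 = 0.0529
Iter 8: z = -0.5413 + 0.4860i, |z|^2 = 0.5293
Iter 9: z = -0.5232 + -0.0762i, |z|^2 = 0.2795
Iter 10: z = -0.3121 + 0.5297i, |z|^2 = 0.3780
Iter 11: z = -0.7632 + 0.1194i, |z|^2 = 0.5968
Iter 12: z = -0.0117 + 0.2678i, |z|^2 = 0.0718
Iter 13: z = -0.6516 + 0.4437i, |z|^2 = 0.6214
Iter 14: z = -0.3523 + -0.1282i, |z|^2 = 0.1406
Iter 15: z = -0.4723 + 0.5404i, |z|^2 = 0.5150
Iter 16: z = -0.6489 + -0.0604i, |z|^2 = 0.4248
Iter 17: z = -0.1625 + 0.5284i, |z|^2 = 0.3056
Iter 18: z = -0.8328 + 0.2782i, |z|^2 = 0.7710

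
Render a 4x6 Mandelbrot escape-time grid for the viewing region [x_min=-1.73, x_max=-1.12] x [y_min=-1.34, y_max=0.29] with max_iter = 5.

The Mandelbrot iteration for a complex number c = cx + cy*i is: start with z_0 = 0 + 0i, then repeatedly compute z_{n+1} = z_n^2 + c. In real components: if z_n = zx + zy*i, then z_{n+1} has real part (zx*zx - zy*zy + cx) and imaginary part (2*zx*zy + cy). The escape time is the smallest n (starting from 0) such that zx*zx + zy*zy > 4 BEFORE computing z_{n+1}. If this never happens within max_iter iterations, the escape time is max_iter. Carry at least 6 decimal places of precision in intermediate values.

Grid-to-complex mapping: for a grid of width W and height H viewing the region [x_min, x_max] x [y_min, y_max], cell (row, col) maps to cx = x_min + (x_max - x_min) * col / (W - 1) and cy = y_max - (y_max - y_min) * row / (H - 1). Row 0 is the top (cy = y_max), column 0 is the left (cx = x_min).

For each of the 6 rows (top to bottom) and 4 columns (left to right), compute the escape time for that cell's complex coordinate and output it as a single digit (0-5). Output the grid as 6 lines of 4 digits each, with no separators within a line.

(row=0, col=0): c = -1.7300 + 0.2900i → escape time 4
(row=0, col=1): c = -1.5267 + 0.2900i → escape time 5
(row=0, col=2): c = -1.3233 + 0.2900i → escape time 5
(row=0, col=3): c = -1.1200 + 0.2900i → escape time 5
(row=1, col=0): c = -1.7300 + -0.0360i → escape time 5
(row=1, col=1): c = -1.5267 + -0.0360i → escape time 5
(row=1, col=2): c = -1.3233 + -0.0360i → escape time 5
(row=1, col=3): c = -1.1200 + -0.0360i → escape time 5
(row=2, col=0): c = -1.7300 + -0.3620i → escape time 3
(row=2, col=1): c = -1.5267 + -0.3620i → escape time 4
(row=2, col=2): c = -1.3233 + -0.3620i → escape time 5
(row=2, col=3): c = -1.1200 + -0.3620i → escape time 5
(row=3, col=0): c = -1.7300 + -0.6880i → escape time 3
(row=3, col=1): c = -1.5267 + -0.6880i → escape time 3
(row=3, col=2): c = -1.3233 + -0.6880i → escape time 3
(row=3, col=3): c = -1.1200 + -0.6880i → escape time 3
(row=4, col=0): c = -1.7300 + -1.0140i → escape time 1
(row=4, col=1): c = -1.5267 + -1.0140i → escape time 2
(row=4, col=2): c = -1.3233 + -1.0140i → escape time 3
(row=4, col=3): c = -1.1200 + -1.0140i → escape time 3
(row=5, col=0): c = -1.7300 + -1.3400i → escape time 1
(row=5, col=1): c = -1.5267 + -1.3400i → escape time 1
(row=5, col=2): c = -1.3233 + -1.3400i → escape time 2
(row=5, col=3): c = -1.1200 + -1.3400i → escape time 2

Answer: 4555
5555
3455
3333
1233
1122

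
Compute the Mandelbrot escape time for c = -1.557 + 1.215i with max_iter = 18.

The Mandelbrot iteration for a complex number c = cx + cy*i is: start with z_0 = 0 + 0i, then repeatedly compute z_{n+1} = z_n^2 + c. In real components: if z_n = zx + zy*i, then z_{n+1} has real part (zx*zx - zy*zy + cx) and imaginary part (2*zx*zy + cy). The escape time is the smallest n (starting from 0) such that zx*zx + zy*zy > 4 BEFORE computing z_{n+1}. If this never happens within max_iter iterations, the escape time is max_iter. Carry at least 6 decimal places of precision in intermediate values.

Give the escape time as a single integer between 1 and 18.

z_0 = 0 + 0i, c = -1.5570 + 1.2150i
Iter 1: z = -1.5570 + 1.2150i, |z|^2 = 3.9005
Iter 2: z = -0.6090 + -2.5685i, |z|^2 = 6.9681
Escaped at iteration 2

Answer: 2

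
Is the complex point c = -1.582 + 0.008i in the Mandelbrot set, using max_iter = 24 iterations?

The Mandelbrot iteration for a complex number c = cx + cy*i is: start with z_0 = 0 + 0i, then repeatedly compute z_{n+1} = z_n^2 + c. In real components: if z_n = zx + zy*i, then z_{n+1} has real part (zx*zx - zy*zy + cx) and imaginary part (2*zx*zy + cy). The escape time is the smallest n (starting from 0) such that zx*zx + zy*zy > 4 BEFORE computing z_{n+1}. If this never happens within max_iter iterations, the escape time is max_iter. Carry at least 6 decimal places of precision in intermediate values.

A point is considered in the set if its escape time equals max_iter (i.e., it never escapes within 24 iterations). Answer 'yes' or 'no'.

Answer: no

Derivation:
z_0 = 0 + 0i, c = -1.5820 + 0.0080i
Iter 1: z = -1.5820 + 0.0080i, |z|^2 = 2.5028
Iter 2: z = 0.9207 + -0.0173i, |z|^2 = 0.8479
Iter 3: z = -0.7347 + -0.0239i, |z|^2 = 0.5403
Iter 4: z = -1.0428 + 0.0431i, |z|^2 = 1.0893
Iter 5: z = -0.4964 + -0.0819i, |z|^2 = 0.2531
Iter 6: z = -1.3423 + 0.0893i, |z|^2 = 1.8097
Iter 7: z = 0.2117 + -0.2316i, |z|^2 = 0.0985
Iter 8: z = -1.5908 + -0.0901i, |z|^2 = 2.5388
Iter 9: z = 0.9406 + 0.2947i, |z|^2 = 0.9716
Iter 10: z = -0.7841 + 0.5623i, |z|^2 = 0.9310
Iter 11: z = -1.2834 + -0.8739i, |z|^2 = 2.4108
Iter 12: z = -0.6985 + 2.2510i, |z|^2 = 5.5550
Escaped at iteration 12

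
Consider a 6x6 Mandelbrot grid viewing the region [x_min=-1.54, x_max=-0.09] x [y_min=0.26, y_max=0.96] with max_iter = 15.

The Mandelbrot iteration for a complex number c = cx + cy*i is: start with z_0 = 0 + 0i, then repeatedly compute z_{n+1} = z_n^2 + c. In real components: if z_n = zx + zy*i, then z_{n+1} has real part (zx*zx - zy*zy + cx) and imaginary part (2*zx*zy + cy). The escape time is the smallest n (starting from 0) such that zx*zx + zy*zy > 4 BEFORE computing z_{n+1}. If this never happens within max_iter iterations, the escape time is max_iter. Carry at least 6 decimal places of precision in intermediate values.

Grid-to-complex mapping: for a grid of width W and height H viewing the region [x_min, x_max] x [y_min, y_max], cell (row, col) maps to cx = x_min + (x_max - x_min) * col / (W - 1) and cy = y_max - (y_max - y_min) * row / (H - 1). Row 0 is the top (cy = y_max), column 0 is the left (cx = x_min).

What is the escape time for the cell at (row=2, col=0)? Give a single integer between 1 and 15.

Answer: 3

Derivation:
z_0 = 0 + 0i, c = -1.5400 + 0.6800i
Iter 1: z = -1.5400 + 0.6800i, |z|^2 = 2.8340
Iter 2: z = 0.3692 + -1.4144i, |z|^2 = 2.1368
Iter 3: z = -3.4042 + -0.3644i, |z|^2 = 11.7215
Escaped at iteration 3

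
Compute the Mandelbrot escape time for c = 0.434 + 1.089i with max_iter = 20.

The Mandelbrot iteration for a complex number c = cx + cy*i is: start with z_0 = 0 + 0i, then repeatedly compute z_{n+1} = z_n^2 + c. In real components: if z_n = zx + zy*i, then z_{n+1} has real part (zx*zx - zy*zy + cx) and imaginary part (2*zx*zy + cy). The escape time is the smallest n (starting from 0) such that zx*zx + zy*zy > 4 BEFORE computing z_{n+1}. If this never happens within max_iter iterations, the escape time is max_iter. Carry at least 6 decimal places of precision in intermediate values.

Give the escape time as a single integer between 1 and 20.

z_0 = 0 + 0i, c = 0.4340 + 1.0890i
Iter 1: z = 0.4340 + 1.0890i, |z|^2 = 1.3743
Iter 2: z = -0.5636 + 2.0343i, |z|^2 = 4.4558
Escaped at iteration 2

Answer: 2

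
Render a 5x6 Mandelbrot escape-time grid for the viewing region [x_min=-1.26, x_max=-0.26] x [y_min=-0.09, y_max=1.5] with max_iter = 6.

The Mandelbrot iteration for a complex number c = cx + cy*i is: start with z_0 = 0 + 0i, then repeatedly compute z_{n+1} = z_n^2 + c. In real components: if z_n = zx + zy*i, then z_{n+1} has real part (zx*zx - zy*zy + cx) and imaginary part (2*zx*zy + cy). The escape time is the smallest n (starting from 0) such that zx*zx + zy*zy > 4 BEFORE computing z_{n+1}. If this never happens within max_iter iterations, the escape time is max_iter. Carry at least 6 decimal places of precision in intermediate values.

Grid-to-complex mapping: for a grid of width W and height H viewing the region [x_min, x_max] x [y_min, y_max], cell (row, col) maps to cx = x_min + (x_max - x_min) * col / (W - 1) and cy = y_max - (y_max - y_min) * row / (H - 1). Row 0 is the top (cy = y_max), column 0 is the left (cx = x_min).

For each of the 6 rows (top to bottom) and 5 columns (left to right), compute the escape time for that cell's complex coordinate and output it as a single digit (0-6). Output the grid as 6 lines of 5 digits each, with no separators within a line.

Answer: 22222
23333
33446
35666
66666
66666

Derivation:
(row=0, col=0): c = -1.2600 + 1.5000i → escape time 2
(row=0, col=1): c = -1.0100 + 1.5000i → escape time 2
(row=0, col=2): c = -0.7600 + 1.5000i → escape time 2
(row=0, col=3): c = -0.5100 + 1.5000i → escape time 2
(row=0, col=4): c = -0.2600 + 1.5000i → escape time 2
(row=1, col=0): c = -1.2600 + 1.1820i → escape time 2
(row=1, col=1): c = -1.0100 + 1.1820i → escape time 3
(row=1, col=2): c = -0.7600 + 1.1820i → escape time 3
(row=1, col=3): c = -0.5100 + 1.1820i → escape time 3
(row=1, col=4): c = -0.2600 + 1.1820i → escape time 3
(row=2, col=0): c = -1.2600 + 0.8640i → escape time 3
(row=2, col=1): c = -1.0100 + 0.8640i → escape time 3
(row=2, col=2): c = -0.7600 + 0.8640i → escape time 4
(row=2, col=3): c = -0.5100 + 0.8640i → escape time 4
(row=2, col=4): c = -0.2600 + 0.8640i → escape time 6
(row=3, col=0): c = -1.2600 + 0.5460i → escape time 3
(row=3, col=1): c = -1.0100 + 0.5460i → escape time 5
(row=3, col=2): c = -0.7600 + 0.5460i → escape time 6
(row=3, col=3): c = -0.5100 + 0.5460i → escape time 6
(row=3, col=4): c = -0.2600 + 0.5460i → escape time 6
(row=4, col=0): c = -1.2600 + 0.2280i → escape time 6
(row=4, col=1): c = -1.0100 + 0.2280i → escape time 6
(row=4, col=2): c = -0.7600 + 0.2280i → escape time 6
(row=4, col=3): c = -0.5100 + 0.2280i → escape time 6
(row=4, col=4): c = -0.2600 + 0.2280i → escape time 6
(row=5, col=0): c = -1.2600 + -0.0900i → escape time 6
(row=5, col=1): c = -1.0100 + -0.0900i → escape time 6
(row=5, col=2): c = -0.7600 + -0.0900i → escape time 6
(row=5, col=3): c = -0.5100 + -0.0900i → escape time 6
(row=5, col=4): c = -0.2600 + -0.0900i → escape time 6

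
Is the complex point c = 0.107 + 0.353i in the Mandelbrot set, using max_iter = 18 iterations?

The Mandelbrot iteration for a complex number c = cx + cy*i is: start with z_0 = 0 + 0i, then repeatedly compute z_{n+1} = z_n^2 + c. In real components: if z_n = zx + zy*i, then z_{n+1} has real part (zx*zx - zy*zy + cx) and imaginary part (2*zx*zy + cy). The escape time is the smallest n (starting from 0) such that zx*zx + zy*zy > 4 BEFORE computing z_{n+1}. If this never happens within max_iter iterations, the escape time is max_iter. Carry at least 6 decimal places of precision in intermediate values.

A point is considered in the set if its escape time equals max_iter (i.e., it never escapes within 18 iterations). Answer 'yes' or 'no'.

Answer: yes

Derivation:
z_0 = 0 + 0i, c = 0.1070 + 0.3530i
Iter 1: z = 0.1070 + 0.3530i, |z|^2 = 0.1361
Iter 2: z = -0.0062 + 0.4285i, |z|^2 = 0.1837
Iter 3: z = -0.0766 + 0.3477i, |z|^2 = 0.1268
Iter 4: z = -0.0080 + 0.2997i, |z|^2 = 0.0899
Iter 5: z = 0.0172 + 0.3482i, |z|^2 = 0.1215
Iter 6: z = -0.0139 + 0.3650i, |z|^2 = 0.1334
Iter 7: z = -0.0260 + 0.3428i, |z|^2 = 0.1182
Iter 8: z = -0.0099 + 0.3352i, |z|^2 = 0.1124
Iter 9: z = -0.0052 + 0.3464i, |z|^2 = 0.1200
Iter 10: z = -0.0130 + 0.3494i, |z|^2 = 0.1222
Iter 11: z = -0.0149 + 0.3439i, |z|^2 = 0.1185
Iter 12: z = -0.0111 + 0.3428i, |z|^2 = 0.1176
Iter 13: z = -0.0104 + 0.3454i, |z|^2 = 0.1194
Iter 14: z = -0.0122 + 0.3458i, |z|^2 = 0.1198
Iter 15: z = -0.0125 + 0.3446i, |z|^2 = 0.1189
Iter 16: z = -0.0116 + 0.3444i, |z|^2 = 0.1188
Iter 17: z = -0.0115 + 0.3450i, |z|^2 = 0.1192
Did not escape in 18 iterations → in set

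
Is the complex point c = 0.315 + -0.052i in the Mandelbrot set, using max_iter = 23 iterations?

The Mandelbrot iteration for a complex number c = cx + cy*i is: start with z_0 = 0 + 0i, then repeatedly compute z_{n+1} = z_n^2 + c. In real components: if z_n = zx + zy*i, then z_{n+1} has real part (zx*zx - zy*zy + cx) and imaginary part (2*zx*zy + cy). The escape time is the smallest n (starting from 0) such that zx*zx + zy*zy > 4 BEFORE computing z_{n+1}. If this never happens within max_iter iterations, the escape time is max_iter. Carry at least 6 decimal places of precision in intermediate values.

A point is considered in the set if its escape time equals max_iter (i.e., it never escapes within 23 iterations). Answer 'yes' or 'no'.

z_0 = 0 + 0i, c = 0.3150 + -0.0520i
Iter 1: z = 0.3150 + -0.0520i, |z|^2 = 0.1019
Iter 2: z = 0.4115 + -0.0848i, |z|^2 = 0.1765
Iter 3: z = 0.4772 + -0.1218i, |z|^2 = 0.2425
Iter 4: z = 0.5279 + -0.1682i, |z|^2 = 0.3069
Iter 5: z = 0.5653 + -0.2296i, |z|^2 = 0.3723
Iter 6: z = 0.5819 + -0.3116i, |z|^2 = 0.4357
Iter 7: z = 0.5565 + -0.4146i, |z|^2 = 0.4816
Iter 8: z = 0.4528 + -0.5135i, |z|^2 = 0.4687
Iter 9: z = 0.2564 + -0.5171i, |z|^2 = 0.3331
Iter 10: z = 0.1134 + -0.3171i, |z|^2 = 0.1134
Iter 11: z = 0.2273 + -0.1239i, |z|^2 = 0.0670
Iter 12: z = 0.3513 + -0.1083i, |z|^2 = 0.1352
Iter 13: z = 0.4267 + -0.1281i, |z|^2 = 0.1985
Iter 14: z = 0.4806 + -0.1613i, |z|^2 = 0.2570
Iter 15: z = 0.5200 + -0.2071i, |z|^2 = 0.3133
Iter 16: z = 0.5425 + -0.2674i, |z|^2 = 0.3658
Iter 17: z = 0.5378 + -0.3421i, |z|^2 = 0.4063
Iter 18: z = 0.4872 + -0.4200i, |z|^2 = 0.4138
Iter 19: z = 0.3760 + -0.4613i, |z|^2 = 0.3542
Iter 20: z = 0.2436 + -0.3989i, |z|^2 = 0.2185
Iter 21: z = 0.2152 + -0.2464i, |z|^2 = 0.1070
Iter 22: z = 0.3006 + -0.1581i, |z|^2 = 0.1154
Did not escape in 23 iterations → in set

Answer: yes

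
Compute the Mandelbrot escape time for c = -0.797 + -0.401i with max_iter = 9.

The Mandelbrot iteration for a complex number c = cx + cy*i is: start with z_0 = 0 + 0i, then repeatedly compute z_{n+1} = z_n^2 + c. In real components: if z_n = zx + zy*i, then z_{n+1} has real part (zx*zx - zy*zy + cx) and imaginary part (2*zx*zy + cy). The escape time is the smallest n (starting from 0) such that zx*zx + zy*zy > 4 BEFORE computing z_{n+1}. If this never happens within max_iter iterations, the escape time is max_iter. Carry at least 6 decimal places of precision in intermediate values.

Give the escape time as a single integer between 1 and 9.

z_0 = 0 + 0i, c = -0.7970 + -0.4010i
Iter 1: z = -0.7970 + -0.4010i, |z|^2 = 0.7960
Iter 2: z = -0.3226 + 0.2382i, |z|^2 = 0.1608
Iter 3: z = -0.7497 + -0.5547i, |z|^2 = 0.8697
Iter 4: z = -0.5427 + 0.4307i, |z|^2 = 0.4799
Iter 5: z = -0.6880 + -0.8684i, |z|^2 = 1.2274
Iter 6: z = -1.0778 + 0.7939i, |z|^2 = 1.7919
Iter 7: z = -0.2656 + -2.1123i, |z|^2 = 4.5323
Escaped at iteration 7

Answer: 7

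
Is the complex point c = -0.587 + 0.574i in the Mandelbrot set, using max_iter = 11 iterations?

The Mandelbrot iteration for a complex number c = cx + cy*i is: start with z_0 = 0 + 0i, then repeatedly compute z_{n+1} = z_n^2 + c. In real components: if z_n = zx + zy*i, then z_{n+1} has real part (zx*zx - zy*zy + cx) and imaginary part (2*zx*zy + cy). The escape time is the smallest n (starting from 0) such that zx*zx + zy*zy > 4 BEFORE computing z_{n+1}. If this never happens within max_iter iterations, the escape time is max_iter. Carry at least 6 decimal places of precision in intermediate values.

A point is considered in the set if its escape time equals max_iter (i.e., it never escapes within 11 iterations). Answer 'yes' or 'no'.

z_0 = 0 + 0i, c = -0.5870 + 0.5740i
Iter 1: z = -0.5870 + 0.5740i, |z|^2 = 0.6740
Iter 2: z = -0.5719 + -0.0999i, |z|^2 = 0.3371
Iter 3: z = -0.2699 + 0.6882i, |z|^2 = 0.5465
Iter 4: z = -0.9878 + 0.2025i, |z|^2 = 1.0168
Iter 5: z = 0.3478 + 0.1739i, |z|^2 = 0.1512
Iter 6: z = -0.4963 + 0.6950i, |z|^2 = 0.7293
Iter 7: z = -0.8237 + -0.1158i, |z|^2 = 0.6919
Iter 8: z = 0.0781 + 0.7648i, |z|^2 = 0.5911
Iter 9: z = -1.1659 + 0.6935i, |z|^2 = 1.8402
Iter 10: z = 0.2914 + -1.0430i, |z|^2 = 1.1727
Did not escape in 11 iterations → in set

Answer: yes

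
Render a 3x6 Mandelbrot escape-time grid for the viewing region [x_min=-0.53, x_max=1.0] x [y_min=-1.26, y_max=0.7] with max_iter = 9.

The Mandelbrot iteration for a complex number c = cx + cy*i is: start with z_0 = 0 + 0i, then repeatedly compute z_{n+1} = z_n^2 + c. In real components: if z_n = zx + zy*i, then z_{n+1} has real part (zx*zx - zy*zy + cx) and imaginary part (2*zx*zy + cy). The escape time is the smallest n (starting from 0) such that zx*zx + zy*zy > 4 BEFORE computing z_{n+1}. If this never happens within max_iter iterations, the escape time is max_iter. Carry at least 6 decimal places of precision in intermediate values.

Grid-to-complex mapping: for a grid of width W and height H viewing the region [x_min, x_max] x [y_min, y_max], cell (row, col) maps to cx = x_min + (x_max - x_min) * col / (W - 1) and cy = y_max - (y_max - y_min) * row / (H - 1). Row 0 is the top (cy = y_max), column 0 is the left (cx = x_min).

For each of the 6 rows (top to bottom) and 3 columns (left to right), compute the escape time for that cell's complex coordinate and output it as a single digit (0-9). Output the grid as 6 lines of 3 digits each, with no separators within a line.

(row=0, col=0): c = -0.5300 + 0.7000i → escape time 9
(row=0, col=1): c = 0.2350 + 0.7000i → escape time 6
(row=0, col=2): c = 1.0000 + 0.7000i → escape time 2
(row=1, col=0): c = -0.5300 + 0.3080i → escape time 9
(row=1, col=1): c = 0.2350 + 0.3080i → escape time 9
(row=1, col=2): c = 1.0000 + 0.3080i → escape time 2
(row=2, col=0): c = -0.5300 + -0.0840i → escape time 9
(row=2, col=1): c = 0.2350 + -0.0840i → escape time 9
(row=2, col=2): c = 1.0000 + -0.0840i → escape time 2
(row=3, col=0): c = -0.5300 + -0.4760i → escape time 9
(row=3, col=1): c = 0.2350 + -0.4760i → escape time 9
(row=3, col=2): c = 1.0000 + -0.4760i → escape time 2
(row=4, col=0): c = -0.5300 + -0.8680i → escape time 4
(row=4, col=1): c = 0.2350 + -0.8680i → escape time 4
(row=4, col=2): c = 1.0000 + -0.8680i → escape time 2
(row=5, col=0): c = -0.5300 + -1.2600i → escape time 3
(row=5, col=1): c = 0.2350 + -1.2600i → escape time 2
(row=5, col=2): c = 1.0000 + -1.2600i → escape time 2

Answer: 962
992
992
992
442
322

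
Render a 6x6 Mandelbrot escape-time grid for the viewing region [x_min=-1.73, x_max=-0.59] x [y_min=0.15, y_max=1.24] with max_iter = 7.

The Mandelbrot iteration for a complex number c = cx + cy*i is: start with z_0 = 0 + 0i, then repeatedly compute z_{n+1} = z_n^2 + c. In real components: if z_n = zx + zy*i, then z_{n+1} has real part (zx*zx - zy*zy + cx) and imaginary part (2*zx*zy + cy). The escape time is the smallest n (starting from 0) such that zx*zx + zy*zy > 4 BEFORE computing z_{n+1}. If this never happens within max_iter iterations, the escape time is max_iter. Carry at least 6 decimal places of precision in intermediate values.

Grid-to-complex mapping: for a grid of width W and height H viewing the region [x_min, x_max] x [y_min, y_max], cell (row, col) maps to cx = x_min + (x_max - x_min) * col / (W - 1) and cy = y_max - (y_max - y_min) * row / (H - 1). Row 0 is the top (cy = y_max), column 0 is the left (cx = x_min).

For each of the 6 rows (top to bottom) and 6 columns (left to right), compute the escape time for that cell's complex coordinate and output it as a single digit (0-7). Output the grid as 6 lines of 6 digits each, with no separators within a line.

Answer: 122233
123334
233344
333457
347777
467777

Derivation:
(row=0, col=0): c = -1.7300 + 1.2400i → escape time 1
(row=0, col=1): c = -1.5020 + 1.2400i → escape time 2
(row=0, col=2): c = -1.2740 + 1.2400i → escape time 2
(row=0, col=3): c = -1.0460 + 1.2400i → escape time 2
(row=0, col=4): c = -0.8180 + 1.2400i → escape time 3
(row=0, col=5): c = -0.5900 + 1.2400i → escape time 3
(row=1, col=0): c = -1.7300 + 1.0220i → escape time 1
(row=1, col=1): c = -1.5020 + 1.0220i → escape time 2
(row=1, col=2): c = -1.2740 + 1.0220i → escape time 3
(row=1, col=3): c = -1.0460 + 1.0220i → escape time 3
(row=1, col=4): c = -0.8180 + 1.0220i → escape time 3
(row=1, col=5): c = -0.5900 + 1.0220i → escape time 4
(row=2, col=0): c = -1.7300 + 0.8040i → escape time 2
(row=2, col=1): c = -1.5020 + 0.8040i → escape time 3
(row=2, col=2): c = -1.2740 + 0.8040i → escape time 3
(row=2, col=3): c = -1.0460 + 0.8040i → escape time 3
(row=2, col=4): c = -0.8180 + 0.8040i → escape time 4
(row=2, col=5): c = -0.5900 + 0.8040i → escape time 4
(row=3, col=0): c = -1.7300 + 0.5860i → escape time 3
(row=3, col=1): c = -1.5020 + 0.5860i → escape time 3
(row=3, col=2): c = -1.2740 + 0.5860i → escape time 3
(row=3, col=3): c = -1.0460 + 0.5860i → escape time 4
(row=3, col=4): c = -0.8180 + 0.5860i → escape time 5
(row=3, col=5): c = -0.5900 + 0.5860i → escape time 7
(row=4, col=0): c = -1.7300 + 0.3680i → escape time 3
(row=4, col=1): c = -1.5020 + 0.3680i → escape time 4
(row=4, col=2): c = -1.2740 + 0.3680i → escape time 7
(row=4, col=3): c = -1.0460 + 0.3680i → escape time 7
(row=4, col=4): c = -0.8180 + 0.3680i → escape time 7
(row=4, col=5): c = -0.5900 + 0.3680i → escape time 7
(row=5, col=0): c = -1.7300 + 0.1500i → escape time 4
(row=5, col=1): c = -1.5020 + 0.1500i → escape time 6
(row=5, col=2): c = -1.2740 + 0.1500i → escape time 7
(row=5, col=3): c = -1.0460 + 0.1500i → escape time 7
(row=5, col=4): c = -0.8180 + 0.1500i → escape time 7
(row=5, col=5): c = -0.5900 + 0.1500i → escape time 7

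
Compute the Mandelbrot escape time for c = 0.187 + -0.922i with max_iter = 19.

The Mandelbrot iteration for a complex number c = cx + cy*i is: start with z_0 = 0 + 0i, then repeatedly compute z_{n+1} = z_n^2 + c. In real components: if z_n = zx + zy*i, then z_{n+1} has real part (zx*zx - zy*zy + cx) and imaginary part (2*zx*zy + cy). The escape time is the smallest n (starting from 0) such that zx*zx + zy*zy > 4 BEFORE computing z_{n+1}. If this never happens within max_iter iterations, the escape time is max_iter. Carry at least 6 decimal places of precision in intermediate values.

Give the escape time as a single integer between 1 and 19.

z_0 = 0 + 0i, c = 0.1870 + -0.9220i
Iter 1: z = 0.1870 + -0.9220i, |z|^2 = 0.8851
Iter 2: z = -0.6281 + -1.2668i, |z|^2 = 1.9994
Iter 3: z = -1.0233 + 0.6694i, |z|^2 = 1.4953
Iter 4: z = 0.7861 + -2.2921i, |z|^2 = 5.8715
Escaped at iteration 4

Answer: 4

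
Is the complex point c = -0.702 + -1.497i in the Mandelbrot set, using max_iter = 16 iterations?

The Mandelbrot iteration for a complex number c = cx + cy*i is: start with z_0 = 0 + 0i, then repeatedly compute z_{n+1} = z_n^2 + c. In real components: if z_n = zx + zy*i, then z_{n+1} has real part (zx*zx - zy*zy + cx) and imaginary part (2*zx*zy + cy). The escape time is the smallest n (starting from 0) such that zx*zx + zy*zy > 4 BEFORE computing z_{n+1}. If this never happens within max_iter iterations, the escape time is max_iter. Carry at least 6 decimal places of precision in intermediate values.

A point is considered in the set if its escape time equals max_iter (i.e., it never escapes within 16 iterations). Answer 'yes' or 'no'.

Answer: no

Derivation:
z_0 = 0 + 0i, c = -0.7020 + -1.4970i
Iter 1: z = -0.7020 + -1.4970i, |z|^2 = 2.7338
Iter 2: z = -2.4502 + 0.6048i, |z|^2 = 6.3693
Escaped at iteration 2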